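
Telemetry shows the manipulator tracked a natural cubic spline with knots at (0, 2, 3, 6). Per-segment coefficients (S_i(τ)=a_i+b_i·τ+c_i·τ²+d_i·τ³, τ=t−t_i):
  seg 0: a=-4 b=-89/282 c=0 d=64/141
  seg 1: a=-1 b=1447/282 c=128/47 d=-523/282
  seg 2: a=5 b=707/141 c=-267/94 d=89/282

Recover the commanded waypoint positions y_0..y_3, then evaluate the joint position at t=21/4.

y_0=-4 y_1=-1 y_2=5 y_3=3
S(21/4) = 33071/6016

y_0 = S_0(0) = a_0 = -4
y_1 = S_1(0) = a_1 = -1
y_2 = S_2(0) = a_2 = 5
y_3 = S_2(3) = 3
t_q=21/4 is in segment 2 (τ=9/4); S_2(τ)=33071/6016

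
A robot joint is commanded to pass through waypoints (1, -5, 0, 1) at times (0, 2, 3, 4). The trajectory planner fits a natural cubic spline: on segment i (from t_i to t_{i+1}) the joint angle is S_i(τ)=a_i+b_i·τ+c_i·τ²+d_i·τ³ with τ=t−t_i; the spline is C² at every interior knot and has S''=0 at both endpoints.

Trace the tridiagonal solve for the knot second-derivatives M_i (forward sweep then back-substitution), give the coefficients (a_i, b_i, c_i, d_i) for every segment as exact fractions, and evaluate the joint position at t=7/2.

Δ: Δ0=-3, Δ1=5, Δ2=1
row 1: diag=6, rhs=48; c'=1/6, d'=8
row 2: denom=4−1·1/6=23/6; d'=(-24−1·8)/(23/6)=-192/23
back: M2=-192/23
back: M1=8−1/6·-192/23=216/23
M: M0=0, M1=216/23, M2=-192/23, M3=0
seg 0: a=1, c=M0/2=0, d=(M1−M0)/(6·2)=18/23, b=Δ0−h0·(2M0+M1)/6=-141/23
seg 1: a=-5, c=M1/2=108/23, d=(M2−M1)/(6·1)=-68/23, b=Δ1−h1·(2M1+M2)/6=75/23
seg 2: a=0, c=M2/2=-96/23, d=(M3−M2)/(6·1)=32/23, b=Δ2−h2·(2M2+M3)/6=87/23
t_q=7/2 → seg 2, τ=1/2; S=0+87/23·τ+-96/23·τ²+32/23·τ³=47/46

  seg 0: a=1 b=-141/23 c=0 d=18/23
  seg 1: a=-5 b=75/23 c=108/23 d=-68/23
  seg 2: a=0 b=87/23 c=-96/23 d=32/23
S(7/2) = 47/46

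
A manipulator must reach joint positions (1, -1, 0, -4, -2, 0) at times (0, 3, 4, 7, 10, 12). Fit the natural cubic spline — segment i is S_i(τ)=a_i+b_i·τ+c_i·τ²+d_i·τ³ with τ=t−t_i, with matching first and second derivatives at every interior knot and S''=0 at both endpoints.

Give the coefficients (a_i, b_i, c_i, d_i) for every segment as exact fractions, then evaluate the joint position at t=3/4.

  seg 0: a=1 b=-3040/2091 c=0 d=1646/18819
  seg 1: a=-1 b=1898/2091 c=1646/2091 d=-1453/2091
  seg 2: a=0 b=277/697 c=-2713/2091 d=4520/18819
  seg 3: a=-4 b=-37/41 c=1807/2091 d=-2140/18819
  seg 4: a=-2 b=845/697 c=-111/697 d=37/1394
S(3/4) = -1193/22304

Δ: Δ0=-2/3, Δ1=1, Δ2=-4/3, Δ3=2/3, Δ4=1
row 1: diag=8, rhs=10; c'=1/8, d'=5/4
row 2: denom=8−1·1/8=63/8; d'=(-14−1·5/4)/(63/8)=-122/63
row 3: denom=12−3·8/21=76/7; d'=(12−3·-122/63)/(76/7)=187/114
row 4: denom=10−3·21/76=697/76; d'=(2−3·187/114)/(697/76)=-222/697
back: M4=-222/697
back: M3=187/114−21/76·-222/697=3614/2091
back: M2=-122/63−8/21·3614/2091=-5426/2091
back: M1=5/4−1/8·-5426/2091=3292/2091
M: M0=0, M1=3292/2091, M2=-5426/2091, M3=3614/2091, M4=-222/697, M5=0
seg 0: a=1, c=M0/2=0, d=(M1−M0)/(6·3)=1646/18819, b=Δ0−h0·(2M0+M1)/6=-3040/2091
seg 1: a=-1, c=M1/2=1646/2091, d=(M2−M1)/(6·1)=-1453/2091, b=Δ1−h1·(2M1+M2)/6=1898/2091
seg 2: a=0, c=M2/2=-2713/2091, d=(M3−M2)/(6·3)=4520/18819, b=Δ2−h2·(2M2+M3)/6=277/697
seg 3: a=-4, c=M3/2=1807/2091, d=(M4−M3)/(6·3)=-2140/18819, b=Δ3−h3·(2M3+M4)/6=-37/41
seg 4: a=-2, c=M4/2=-111/697, d=(M5−M4)/(6·2)=37/1394, b=Δ4−h4·(2M4+M5)/6=845/697
t_q=3/4 → seg 0, τ=3/4; S=1+-3040/2091·τ+0·τ²+1646/18819·τ³=-1193/22304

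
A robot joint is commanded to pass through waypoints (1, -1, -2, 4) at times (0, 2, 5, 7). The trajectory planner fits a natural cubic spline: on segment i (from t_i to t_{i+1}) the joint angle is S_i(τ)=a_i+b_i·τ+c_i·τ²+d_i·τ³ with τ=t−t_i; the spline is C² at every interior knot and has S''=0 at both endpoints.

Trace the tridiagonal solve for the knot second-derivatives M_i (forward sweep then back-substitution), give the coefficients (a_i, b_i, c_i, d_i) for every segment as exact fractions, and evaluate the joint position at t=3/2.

  seg 0: a=1 b=-253/273 c=0 d=-5/273
  seg 1: a=-1 b=-313/273 c=-10/91 d=8/63
  seg 2: a=-2 b=443/273 c=94/91 d=-47/273
S(3/2) = -47/104

Δ: Δ0=-1, Δ1=-1/3, Δ2=3
row 1: diag=10, rhs=4; c'=3/10, d'=2/5
row 2: denom=10−3·3/10=91/10; d'=(20−3·2/5)/(91/10)=188/91
back: M2=188/91
back: M1=2/5−3/10·188/91=-20/91
M: M0=0, M1=-20/91, M2=188/91, M3=0
seg 0: a=1, c=M0/2=0, d=(M1−M0)/(6·2)=-5/273, b=Δ0−h0·(2M0+M1)/6=-253/273
seg 1: a=-1, c=M1/2=-10/91, d=(M2−M1)/(6·3)=8/63, b=Δ1−h1·(2M1+M2)/6=-313/273
seg 2: a=-2, c=M2/2=94/91, d=(M3−M2)/(6·2)=-47/273, b=Δ2−h2·(2M2+M3)/6=443/273
t_q=3/2 → seg 0, τ=3/2; S=1+-253/273·τ+0·τ²+-5/273·τ³=-47/104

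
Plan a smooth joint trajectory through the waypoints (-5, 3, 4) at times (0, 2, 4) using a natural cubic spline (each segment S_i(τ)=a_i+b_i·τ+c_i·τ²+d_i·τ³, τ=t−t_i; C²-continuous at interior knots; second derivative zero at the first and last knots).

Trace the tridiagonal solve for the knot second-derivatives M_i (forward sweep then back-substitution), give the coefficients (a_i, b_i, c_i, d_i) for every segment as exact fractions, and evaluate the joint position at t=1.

Δ: Δ0=4, Δ1=1/2
row 1: diag=8, rhs=-21; c'=1/4, d'=-21/8
back: M1=-21/8
M: M0=0, M1=-21/8, M2=0
seg 0: a=-5, c=M0/2=0, d=(M1−M0)/(6·2)=-7/32, b=Δ0−h0·(2M0+M1)/6=39/8
seg 1: a=3, c=M1/2=-21/16, d=(M2−M1)/(6·2)=7/32, b=Δ1−h1·(2M1+M2)/6=9/4
t_q=1 → seg 0, τ=1; S=-5+39/8·τ+0·τ²+-7/32·τ³=-11/32

  seg 0: a=-5 b=39/8 c=0 d=-7/32
  seg 1: a=3 b=9/4 c=-21/16 d=7/32
S(1) = -11/32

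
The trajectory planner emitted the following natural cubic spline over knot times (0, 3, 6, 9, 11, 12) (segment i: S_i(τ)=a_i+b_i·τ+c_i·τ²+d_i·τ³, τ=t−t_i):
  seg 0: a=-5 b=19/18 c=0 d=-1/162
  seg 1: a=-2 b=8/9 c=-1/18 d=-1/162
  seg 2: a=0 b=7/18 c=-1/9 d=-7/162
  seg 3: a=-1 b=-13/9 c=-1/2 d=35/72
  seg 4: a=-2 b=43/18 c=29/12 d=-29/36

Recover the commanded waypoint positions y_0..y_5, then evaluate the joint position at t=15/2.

y_0 = S_0(0) = a_0 = -5
y_1 = S_1(0) = a_1 = -2
y_2 = S_2(0) = a_2 = 0
y_3 = S_3(0) = a_3 = -1
y_4 = S_4(0) = a_4 = -2
y_5 = S_4(1) = 2
t_q=15/2 is in segment 2 (τ=3/2); S_2(τ)=3/16

y_0=-5 y_1=-2 y_2=0 y_3=-1 y_4=-2 y_5=2
S(15/2) = 3/16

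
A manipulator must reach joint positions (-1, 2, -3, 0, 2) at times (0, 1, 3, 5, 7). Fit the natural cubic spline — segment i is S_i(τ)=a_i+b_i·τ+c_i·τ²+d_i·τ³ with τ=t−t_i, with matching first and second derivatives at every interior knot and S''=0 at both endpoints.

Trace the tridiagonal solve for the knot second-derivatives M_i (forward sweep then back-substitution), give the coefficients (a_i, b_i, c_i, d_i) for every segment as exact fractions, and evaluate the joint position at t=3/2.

Δ: Δ0=3, Δ1=-5/2, Δ2=3/2, Δ3=1
row 1: diag=6, rhs=-33; c'=1/3, d'=-11/2
row 2: denom=8−2·1/3=22/3; d'=(24−2·-11/2)/(22/3)=105/22
row 3: denom=8−2·3/11=82/11; d'=(-3−2·105/22)/(82/11)=-69/41
back: M3=-69/41
back: M2=105/22−3/11·-69/41=429/82
back: M1=-11/2−1/3·429/82=-297/41
M: M0=0, M1=-297/41, M2=429/82, M3=-69/41, M4=0
seg 0: a=-1, c=M0/2=0, d=(M1−M0)/(6·1)=-99/82, b=Δ0−h0·(2M0+M1)/6=345/82
seg 1: a=2, c=M1/2=-297/82, d=(M2−M1)/(6·2)=341/328, b=Δ1−h1·(2M1+M2)/6=24/41
seg 2: a=-3, c=M2/2=429/164, d=(M3−M2)/(6·2)=-189/328, b=Δ2−h2·(2M2+M3)/6=-117/82
seg 3: a=0, c=M3/2=-69/82, d=(M4−M3)/(6·2)=23/164, b=Δ3−h3·(2M3+M4)/6=87/41
t_q=3/2 → seg 1, τ=1/2; S=2+24/41·τ+-297/82·τ²+341/328·τ³=3981/2624

  seg 0: a=-1 b=345/82 c=0 d=-99/82
  seg 1: a=2 b=24/41 c=-297/82 d=341/328
  seg 2: a=-3 b=-117/82 c=429/164 d=-189/328
  seg 3: a=0 b=87/41 c=-69/82 d=23/164
S(3/2) = 3981/2624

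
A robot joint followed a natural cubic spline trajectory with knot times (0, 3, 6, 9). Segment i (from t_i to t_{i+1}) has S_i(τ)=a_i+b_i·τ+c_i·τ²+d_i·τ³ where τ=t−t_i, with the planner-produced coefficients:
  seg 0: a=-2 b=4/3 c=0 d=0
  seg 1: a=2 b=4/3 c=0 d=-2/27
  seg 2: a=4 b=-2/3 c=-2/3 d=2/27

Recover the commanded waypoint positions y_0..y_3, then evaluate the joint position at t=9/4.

y_0 = S_0(0) = a_0 = -2
y_1 = S_1(0) = a_1 = 2
y_2 = S_2(0) = a_2 = 4
y_3 = S_2(3) = -2
t_q=9/4 is in segment 0 (τ=9/4); S_0(τ)=1

y_0=-2 y_1=2 y_2=4 y_3=-2
S(9/4) = 1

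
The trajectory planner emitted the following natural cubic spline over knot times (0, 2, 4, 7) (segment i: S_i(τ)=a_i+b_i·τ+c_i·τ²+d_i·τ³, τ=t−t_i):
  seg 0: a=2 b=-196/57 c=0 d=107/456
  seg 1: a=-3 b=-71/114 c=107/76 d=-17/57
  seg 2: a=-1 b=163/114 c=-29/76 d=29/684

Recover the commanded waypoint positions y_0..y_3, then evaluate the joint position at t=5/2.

y_0=2 y_1=-3 y_2=-1 y_3=1
S(5/2) = -911/304

y_0 = S_0(0) = a_0 = 2
y_1 = S_1(0) = a_1 = -3
y_2 = S_2(0) = a_2 = -1
y_3 = S_2(3) = 1
t_q=5/2 is in segment 1 (τ=1/2); S_1(τ)=-911/304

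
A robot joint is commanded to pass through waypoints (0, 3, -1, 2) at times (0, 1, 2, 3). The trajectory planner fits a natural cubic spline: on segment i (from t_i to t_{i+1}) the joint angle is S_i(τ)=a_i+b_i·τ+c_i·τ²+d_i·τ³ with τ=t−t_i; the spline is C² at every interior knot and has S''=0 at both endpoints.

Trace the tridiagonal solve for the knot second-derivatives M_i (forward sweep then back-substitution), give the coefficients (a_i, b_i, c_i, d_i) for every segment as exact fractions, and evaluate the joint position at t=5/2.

Δ: Δ0=3, Δ1=-4, Δ2=3
row 1: diag=4, rhs=-42; c'=1/4, d'=-21/2
row 2: denom=4−1·1/4=15/4; d'=(42−1·-21/2)/(15/4)=14
back: M2=14
back: M1=-21/2−1/4·14=-14
M: M0=0, M1=-14, M2=14, M3=0
seg 0: a=0, c=M0/2=0, d=(M1−M0)/(6·1)=-7/3, b=Δ0−h0·(2M0+M1)/6=16/3
seg 1: a=3, c=M1/2=-7, d=(M2−M1)/(6·1)=14/3, b=Δ1−h1·(2M1+M2)/6=-5/3
seg 2: a=-1, c=M2/2=7, d=(M3−M2)/(6·1)=-7/3, b=Δ2−h2·(2M2+M3)/6=-5/3
t_q=5/2 → seg 2, τ=1/2; S=-1+-5/3·τ+7·τ²+-7/3·τ³=-3/8

  seg 0: a=0 b=16/3 c=0 d=-7/3
  seg 1: a=3 b=-5/3 c=-7 d=14/3
  seg 2: a=-1 b=-5/3 c=7 d=-7/3
S(5/2) = -3/8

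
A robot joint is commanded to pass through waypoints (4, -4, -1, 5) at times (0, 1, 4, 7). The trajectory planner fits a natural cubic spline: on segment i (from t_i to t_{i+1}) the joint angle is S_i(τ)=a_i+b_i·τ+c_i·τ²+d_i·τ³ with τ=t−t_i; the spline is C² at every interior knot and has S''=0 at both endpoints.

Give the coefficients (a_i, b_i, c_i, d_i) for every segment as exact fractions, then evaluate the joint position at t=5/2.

  seg 0: a=4 b=-267/29 c=0 d=35/29
  seg 1: a=-4 b=-162/29 c=105/29 d=-124/261
  seg 2: a=-1 b=96/29 c=-19/29 d=19/261
S(5/2) = -677/116

Δ: Δ0=-8, Δ1=1, Δ2=2
row 1: diag=8, rhs=54; c'=3/8, d'=27/4
row 2: denom=12−3·3/8=87/8; d'=(6−3·27/4)/(87/8)=-38/29
back: M2=-38/29
back: M1=27/4−3/8·-38/29=210/29
M: M0=0, M1=210/29, M2=-38/29, M3=0
seg 0: a=4, c=M0/2=0, d=(M1−M0)/(6·1)=35/29, b=Δ0−h0·(2M0+M1)/6=-267/29
seg 1: a=-4, c=M1/2=105/29, d=(M2−M1)/(6·3)=-124/261, b=Δ1−h1·(2M1+M2)/6=-162/29
seg 2: a=-1, c=M2/2=-19/29, d=(M3−M2)/(6·3)=19/261, b=Δ2−h2·(2M2+M3)/6=96/29
t_q=5/2 → seg 1, τ=3/2; S=-4+-162/29·τ+105/29·τ²+-124/261·τ³=-677/116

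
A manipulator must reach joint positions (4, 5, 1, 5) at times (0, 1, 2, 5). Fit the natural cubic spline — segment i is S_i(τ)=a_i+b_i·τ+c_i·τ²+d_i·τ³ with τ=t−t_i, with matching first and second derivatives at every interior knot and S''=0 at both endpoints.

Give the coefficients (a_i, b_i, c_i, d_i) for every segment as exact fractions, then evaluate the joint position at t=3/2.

  seg 0: a=4 b=229/93 c=0 d=-136/93
  seg 1: a=5 b=-179/93 c=-136/31 d=215/93
  seg 2: a=1 b=-350/93 c=79/31 d=-79/279
S(3/2) = 801/248

Δ: Δ0=1, Δ1=-4, Δ2=4/3
row 1: diag=4, rhs=-30; c'=1/4, d'=-15/2
row 2: denom=8−1·1/4=31/4; d'=(32−1·-15/2)/(31/4)=158/31
back: M2=158/31
back: M1=-15/2−1/4·158/31=-272/31
M: M0=0, M1=-272/31, M2=158/31, M3=0
seg 0: a=4, c=M0/2=0, d=(M1−M0)/(6·1)=-136/93, b=Δ0−h0·(2M0+M1)/6=229/93
seg 1: a=5, c=M1/2=-136/31, d=(M2−M1)/(6·1)=215/93, b=Δ1−h1·(2M1+M2)/6=-179/93
seg 2: a=1, c=M2/2=79/31, d=(M3−M2)/(6·3)=-79/279, b=Δ2−h2·(2M2+M3)/6=-350/93
t_q=3/2 → seg 1, τ=1/2; S=5+-179/93·τ+-136/31·τ²+215/93·τ³=801/248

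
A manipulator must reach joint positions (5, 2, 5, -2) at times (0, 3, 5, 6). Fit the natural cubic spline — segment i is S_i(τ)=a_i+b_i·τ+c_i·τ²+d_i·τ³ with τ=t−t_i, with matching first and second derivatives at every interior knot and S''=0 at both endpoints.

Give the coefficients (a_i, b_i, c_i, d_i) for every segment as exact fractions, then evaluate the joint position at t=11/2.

Δ: Δ0=-1, Δ1=3/2, Δ2=-7
row 1: diag=10, rhs=15; c'=1/5, d'=3/2
row 2: denom=6−2·1/5=28/5; d'=(-51−2·3/2)/(28/5)=-135/14
back: M2=-135/14
back: M1=3/2−1/5·-135/14=24/7
M: M0=0, M1=24/7, M2=-135/14, M3=0
seg 0: a=5, c=M0/2=0, d=(M1−M0)/(6·3)=4/21, b=Δ0−h0·(2M0+M1)/6=-19/7
seg 1: a=2, c=M1/2=12/7, d=(M2−M1)/(6·2)=-61/56, b=Δ1−h1·(2M1+M2)/6=17/7
seg 2: a=5, c=M2/2=-135/28, d=(M3−M2)/(6·1)=45/28, b=Δ2−h2·(2M2+M3)/6=-53/14
t_q=11/2 → seg 2, τ=1/2; S=5+-53/14·τ+-135/28·τ²+45/28·τ³=471/224

  seg 0: a=5 b=-19/7 c=0 d=4/21
  seg 1: a=2 b=17/7 c=12/7 d=-61/56
  seg 2: a=5 b=-53/14 c=-135/28 d=45/28
S(11/2) = 471/224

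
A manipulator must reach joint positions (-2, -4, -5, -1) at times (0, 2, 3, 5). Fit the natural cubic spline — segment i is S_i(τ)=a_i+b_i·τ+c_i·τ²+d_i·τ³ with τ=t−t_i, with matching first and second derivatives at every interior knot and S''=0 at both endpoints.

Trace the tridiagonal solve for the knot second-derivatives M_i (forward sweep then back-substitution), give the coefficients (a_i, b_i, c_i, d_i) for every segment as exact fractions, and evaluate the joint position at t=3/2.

  seg 0: a=-2 b=-29/35 c=0 d=-3/70
  seg 1: a=-4 b=-47/35 c=-9/35 d=3/5
  seg 2: a=-5 b=-2/35 c=54/35 d=-9/35
S(3/2) = -271/80

Δ: Δ0=-1, Δ1=-1, Δ2=2
row 1: diag=6, rhs=0; c'=1/6, d'=0
row 2: denom=6−1·1/6=35/6; d'=(18−1·0)/(35/6)=108/35
back: M2=108/35
back: M1=0−1/6·108/35=-18/35
M: M0=0, M1=-18/35, M2=108/35, M3=0
seg 0: a=-2, c=M0/2=0, d=(M1−M0)/(6·2)=-3/70, b=Δ0−h0·(2M0+M1)/6=-29/35
seg 1: a=-4, c=M1/2=-9/35, d=(M2−M1)/(6·1)=3/5, b=Δ1−h1·(2M1+M2)/6=-47/35
seg 2: a=-5, c=M2/2=54/35, d=(M3−M2)/(6·2)=-9/35, b=Δ2−h2·(2M2+M3)/6=-2/35
t_q=3/2 → seg 0, τ=3/2; S=-2+-29/35·τ+0·τ²+-3/70·τ³=-271/80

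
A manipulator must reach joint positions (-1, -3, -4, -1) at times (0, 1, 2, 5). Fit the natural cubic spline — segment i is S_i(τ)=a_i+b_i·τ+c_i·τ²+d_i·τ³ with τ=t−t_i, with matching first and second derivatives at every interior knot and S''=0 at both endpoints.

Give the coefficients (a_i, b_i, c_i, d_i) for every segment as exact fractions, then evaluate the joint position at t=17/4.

  seg 0: a=-1 b=-68/31 c=0 d=6/31
  seg 1: a=-3 b=-50/31 c=18/31 d=1/31
  seg 2: a=-4 b=-11/31 c=21/31 d=-7/93
S(17/4) = -4417/1984

Δ: Δ0=-2, Δ1=-1, Δ2=1
row 1: diag=4, rhs=6; c'=1/4, d'=3/2
row 2: denom=8−1·1/4=31/4; d'=(12−1·3/2)/(31/4)=42/31
back: M2=42/31
back: M1=3/2−1/4·42/31=36/31
M: M0=0, M1=36/31, M2=42/31, M3=0
seg 0: a=-1, c=M0/2=0, d=(M1−M0)/(6·1)=6/31, b=Δ0−h0·(2M0+M1)/6=-68/31
seg 1: a=-3, c=M1/2=18/31, d=(M2−M1)/(6·1)=1/31, b=Δ1−h1·(2M1+M2)/6=-50/31
seg 2: a=-4, c=M2/2=21/31, d=(M3−M2)/(6·3)=-7/93, b=Δ2−h2·(2M2+M3)/6=-11/31
t_q=17/4 → seg 2, τ=9/4; S=-4+-11/31·τ+21/31·τ²+-7/93·τ³=-4417/1984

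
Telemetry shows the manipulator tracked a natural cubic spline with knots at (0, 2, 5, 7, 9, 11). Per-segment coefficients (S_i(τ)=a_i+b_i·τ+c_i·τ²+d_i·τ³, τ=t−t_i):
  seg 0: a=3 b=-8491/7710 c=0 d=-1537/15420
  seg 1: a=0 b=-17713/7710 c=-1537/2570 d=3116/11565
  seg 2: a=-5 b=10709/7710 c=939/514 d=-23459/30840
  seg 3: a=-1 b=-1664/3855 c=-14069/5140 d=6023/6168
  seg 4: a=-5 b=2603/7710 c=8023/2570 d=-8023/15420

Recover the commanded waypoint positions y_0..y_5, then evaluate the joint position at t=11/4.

y_0 = S_0(0) = a_0 = 3
y_1 = S_1(0) = a_1 = 0
y_2 = S_2(0) = a_2 = -5
y_3 = S_3(0) = a_3 = -1
y_4 = S_4(0) = a_4 = -5
y_5 = S_4(2) = 4
t_q=11/4 is in segment 1 (τ=3/4); S_1(τ)=-80011/41120

y_0=3 y_1=0 y_2=-5 y_3=-1 y_4=-5 y_5=4
S(11/4) = -80011/41120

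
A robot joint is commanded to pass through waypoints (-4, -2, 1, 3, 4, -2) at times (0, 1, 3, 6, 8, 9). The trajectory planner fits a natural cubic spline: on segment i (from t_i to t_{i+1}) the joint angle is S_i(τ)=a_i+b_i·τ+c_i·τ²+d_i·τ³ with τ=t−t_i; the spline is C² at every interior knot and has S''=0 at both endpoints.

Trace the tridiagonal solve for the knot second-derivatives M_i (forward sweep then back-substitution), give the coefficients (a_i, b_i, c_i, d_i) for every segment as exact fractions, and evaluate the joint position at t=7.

  seg 0: a=-4 b=17135/8436 c=0 d=-263/8436
  seg 1: a=-2 b=8173/4218 c=-263/2812 d=-1057/16872
  seg 2: a=1 b=1712/2109 c=-330/703 d=8/57
  seg 3: a=3 b=3764/2109 c=558/703 d=-12115/16872
  seg 4: a=4 b=-15425/4218 c=-9883/2812 d=9883/8436
S(7) = 27335/5624

Δ: Δ0=2, Δ1=3/2, Δ2=2/3, Δ3=1/2, Δ4=-6
row 1: diag=6, rhs=-3; c'=1/3, d'=-1/2
row 2: denom=10−2·1/3=28/3; d'=(-5−2·-1/2)/(28/3)=-3/7
row 3: denom=10−3·9/28=253/28; d'=(-1−3·-3/7)/(253/28)=8/253
row 4: denom=6−2·56/253=1406/253; d'=(-39−2·8/253)/(1406/253)=-9883/1406
back: M4=-9883/1406
back: M3=8/253−56/253·-9883/1406=1116/703
back: M2=-3/7−9/28·1116/703=-660/703
back: M1=-1/2−1/3·-660/703=-263/1406
M: M0=0, M1=-263/1406, M2=-660/703, M3=1116/703, M4=-9883/1406, M5=0
seg 0: a=-4, c=M0/2=0, d=(M1−M0)/(6·1)=-263/8436, b=Δ0−h0·(2M0+M1)/6=17135/8436
seg 1: a=-2, c=M1/2=-263/2812, d=(M2−M1)/(6·2)=-1057/16872, b=Δ1−h1·(2M1+M2)/6=8173/4218
seg 2: a=1, c=M2/2=-330/703, d=(M3−M2)/(6·3)=8/57, b=Δ2−h2·(2M2+M3)/6=1712/2109
seg 3: a=3, c=M3/2=558/703, d=(M4−M3)/(6·2)=-12115/16872, b=Δ3−h3·(2M3+M4)/6=3764/2109
seg 4: a=4, c=M4/2=-9883/2812, d=(M5−M4)/(6·1)=9883/8436, b=Δ4−h4·(2M4+M5)/6=-15425/4218
t_q=7 → seg 3, τ=1; S=3+3764/2109·τ+558/703·τ²+-12115/16872·τ³=27335/5624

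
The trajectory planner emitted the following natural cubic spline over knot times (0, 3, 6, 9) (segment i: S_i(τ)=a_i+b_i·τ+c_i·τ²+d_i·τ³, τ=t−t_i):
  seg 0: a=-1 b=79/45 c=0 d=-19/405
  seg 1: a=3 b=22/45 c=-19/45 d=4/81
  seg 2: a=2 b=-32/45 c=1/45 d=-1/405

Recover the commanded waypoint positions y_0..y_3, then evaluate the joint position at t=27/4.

y_0=-1 y_1=3 y_2=2 y_3=0
S(27/4) = 473/320

y_0 = S_0(0) = a_0 = -1
y_1 = S_1(0) = a_1 = 3
y_2 = S_2(0) = a_2 = 2
y_3 = S_2(3) = 0
t_q=27/4 is in segment 2 (τ=3/4); S_2(τ)=473/320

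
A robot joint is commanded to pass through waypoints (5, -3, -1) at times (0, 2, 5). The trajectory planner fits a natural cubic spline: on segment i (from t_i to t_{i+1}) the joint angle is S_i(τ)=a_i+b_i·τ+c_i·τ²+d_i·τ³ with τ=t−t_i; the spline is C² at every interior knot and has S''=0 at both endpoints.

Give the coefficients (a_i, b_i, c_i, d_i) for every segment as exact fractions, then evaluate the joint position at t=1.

  seg 0: a=5 b=-74/15 c=0 d=7/30
  seg 1: a=-3 b=-32/15 c=7/5 d=-7/45
S(1) = 3/10

Δ: Δ0=-4, Δ1=2/3
row 1: diag=10, rhs=28; c'=3/10, d'=14/5
back: M1=14/5
M: M0=0, M1=14/5, M2=0
seg 0: a=5, c=M0/2=0, d=(M1−M0)/(6·2)=7/30, b=Δ0−h0·(2M0+M1)/6=-74/15
seg 1: a=-3, c=M1/2=7/5, d=(M2−M1)/(6·3)=-7/45, b=Δ1−h1·(2M1+M2)/6=-32/15
t_q=1 → seg 0, τ=1; S=5+-74/15·τ+0·τ²+7/30·τ³=3/10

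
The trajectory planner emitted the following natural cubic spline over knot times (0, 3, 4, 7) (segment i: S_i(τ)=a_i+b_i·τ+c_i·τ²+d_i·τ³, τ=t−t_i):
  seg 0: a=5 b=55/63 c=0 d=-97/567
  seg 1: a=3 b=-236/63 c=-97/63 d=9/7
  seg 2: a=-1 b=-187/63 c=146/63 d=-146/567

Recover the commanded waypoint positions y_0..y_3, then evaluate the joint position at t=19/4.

y_0=5 y_1=3 y_2=-1 y_3=4
S(19/4) = -65/32

y_0 = S_0(0) = a_0 = 5
y_1 = S_1(0) = a_1 = 3
y_2 = S_2(0) = a_2 = -1
y_3 = S_2(3) = 4
t_q=19/4 is in segment 2 (τ=3/4); S_2(τ)=-65/32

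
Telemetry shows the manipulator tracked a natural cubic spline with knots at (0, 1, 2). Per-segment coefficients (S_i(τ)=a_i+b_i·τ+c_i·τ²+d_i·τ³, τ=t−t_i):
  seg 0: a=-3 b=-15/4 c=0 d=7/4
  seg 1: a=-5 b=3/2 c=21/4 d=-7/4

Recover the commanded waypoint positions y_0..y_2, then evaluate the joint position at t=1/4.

y_0 = S_0(0) = a_0 = -3
y_1 = S_1(0) = a_1 = -5
y_2 = S_1(1) = 0
t_q=1/4 is in segment 0 (τ=1/4); S_0(τ)=-1001/256

y_0=-3 y_1=-5 y_2=0
S(1/4) = -1001/256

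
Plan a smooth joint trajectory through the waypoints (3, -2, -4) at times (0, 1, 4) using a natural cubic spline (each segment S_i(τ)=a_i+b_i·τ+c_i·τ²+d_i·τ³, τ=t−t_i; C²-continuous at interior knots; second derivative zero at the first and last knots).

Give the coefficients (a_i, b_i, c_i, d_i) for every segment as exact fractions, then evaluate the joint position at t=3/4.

Δ: Δ0=-5, Δ1=-2/3
row 1: diag=8, rhs=26; c'=3/8, d'=13/4
back: M1=13/4
M: M0=0, M1=13/4, M2=0
seg 0: a=3, c=M0/2=0, d=(M1−M0)/(6·1)=13/24, b=Δ0−h0·(2M0+M1)/6=-133/24
seg 1: a=-2, c=M1/2=13/8, d=(M2−M1)/(6·3)=-13/72, b=Δ1−h1·(2M1+M2)/6=-47/12
t_q=3/4 → seg 0, τ=3/4; S=3+-133/24·τ+0·τ²+13/24·τ³=-475/512

  seg 0: a=3 b=-133/24 c=0 d=13/24
  seg 1: a=-2 b=-47/12 c=13/8 d=-13/72
S(3/4) = -475/512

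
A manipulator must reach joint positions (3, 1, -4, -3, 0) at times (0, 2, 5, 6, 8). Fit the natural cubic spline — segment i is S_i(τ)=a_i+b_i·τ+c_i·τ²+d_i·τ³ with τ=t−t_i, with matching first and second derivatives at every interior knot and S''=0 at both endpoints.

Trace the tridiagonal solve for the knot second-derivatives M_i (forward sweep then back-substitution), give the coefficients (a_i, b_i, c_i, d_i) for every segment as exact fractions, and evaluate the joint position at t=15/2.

Δ: Δ0=-1, Δ1=-5/3, Δ2=1, Δ3=3/2
row 1: diag=10, rhs=-4; c'=3/10, d'=-2/5
row 2: denom=8−3·3/10=71/10; d'=(16−3·-2/5)/(71/10)=172/71
row 3: denom=6−1·10/71=416/71; d'=(3−1·172/71)/(416/71)=41/416
back: M3=41/416
back: M2=172/71−10/71·41/416=501/208
back: M1=-2/5−3/10·501/208=-467/416
M: M0=0, M1=-467/416, M2=501/208, M3=41/416, M4=0
seg 0: a=3, c=M0/2=0, d=(M1−M0)/(6·2)=-467/4992, b=Δ0−h0·(2M0+M1)/6=-781/1248
seg 1: a=1, c=M1/2=-467/832, d=(M2−M1)/(6·3)=113/576, b=Δ1−h1·(2M1+M2)/6=-1091/624
seg 2: a=-4, c=M2/2=501/416, d=(M3−M2)/(6·1)=-961/2496, b=Δ2−h2·(2M2+M3)/6=451/2496
seg 3: a=-3, c=M3/2=41/832, d=(M4−M3)/(6·2)=-41/4992, b=Δ3−h3·(2M3+M4)/6=895/624
t_q=15/2 → seg 3, τ=3/2; S=-3+895/624·τ+41/832·τ²+-41/4992·τ³=-10189/13312

  seg 0: a=3 b=-781/1248 c=0 d=-467/4992
  seg 1: a=1 b=-1091/624 c=-467/832 d=113/576
  seg 2: a=-4 b=451/2496 c=501/416 d=-961/2496
  seg 3: a=-3 b=895/624 c=41/832 d=-41/4992
S(15/2) = -10189/13312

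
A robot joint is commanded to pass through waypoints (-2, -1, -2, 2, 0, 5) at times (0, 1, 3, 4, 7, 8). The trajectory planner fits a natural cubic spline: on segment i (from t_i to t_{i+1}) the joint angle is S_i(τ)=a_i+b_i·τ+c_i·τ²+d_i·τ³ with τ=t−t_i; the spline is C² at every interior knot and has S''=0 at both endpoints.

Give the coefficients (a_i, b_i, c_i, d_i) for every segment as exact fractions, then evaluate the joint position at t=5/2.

  seg 0: a=-2 b=2099/1284 c=0 d=-815/1284
  seg 1: a=-1 b=-173/642 c=-815/428 d=2297/2568
  seg 2: a=-2 b=914/321 c=741/214 d=-1483/642
  seg 3: a=2 b=1825/642 c=-371/107 d=1475/1926
  seg 4: a=0 b=872/321 c=733/214 d=-733/642
S(5/2) = -18283/6848

Δ: Δ0=1, Δ1=-1/2, Δ2=4, Δ3=-2/3, Δ4=5
row 1: diag=6, rhs=-9; c'=1/3, d'=-3/2
row 2: denom=6−2·1/3=16/3; d'=(27−2·-3/2)/(16/3)=45/8
row 3: denom=8−1·3/16=125/16; d'=(-28−1·45/8)/(125/16)=-538/125
row 4: denom=8−3·48/125=856/125; d'=(34−3·-538/125)/(856/125)=733/107
back: M4=733/107
back: M3=-538/125−48/125·733/107=-742/107
back: M2=45/8−3/16·-742/107=741/107
back: M1=-3/2−1/3·741/107=-815/214
M: M0=0, M1=-815/214, M2=741/107, M3=-742/107, M4=733/107, M5=0
seg 0: a=-2, c=M0/2=0, d=(M1−M0)/(6·1)=-815/1284, b=Δ0−h0·(2M0+M1)/6=2099/1284
seg 1: a=-1, c=M1/2=-815/428, d=(M2−M1)/(6·2)=2297/2568, b=Δ1−h1·(2M1+M2)/6=-173/642
seg 2: a=-2, c=M2/2=741/214, d=(M3−M2)/(6·1)=-1483/642, b=Δ2−h2·(2M2+M3)/6=914/321
seg 3: a=2, c=M3/2=-371/107, d=(M4−M3)/(6·3)=1475/1926, b=Δ3−h3·(2M3+M4)/6=1825/642
seg 4: a=0, c=M4/2=733/214, d=(M5−M4)/(6·1)=-733/642, b=Δ4−h4·(2M4+M5)/6=872/321
t_q=5/2 → seg 1, τ=3/2; S=-1+-173/642·τ+-815/428·τ²+2297/2568·τ³=-18283/6848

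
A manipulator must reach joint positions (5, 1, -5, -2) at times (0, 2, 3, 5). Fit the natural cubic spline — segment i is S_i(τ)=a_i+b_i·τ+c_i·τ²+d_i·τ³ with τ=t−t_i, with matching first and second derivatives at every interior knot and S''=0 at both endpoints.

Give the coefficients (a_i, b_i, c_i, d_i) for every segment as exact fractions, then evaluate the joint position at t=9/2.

Δ: Δ0=-2, Δ1=-6, Δ2=3/2
row 1: diag=6, rhs=-24; c'=1/6, d'=-4
row 2: denom=6−1·1/6=35/6; d'=(45−1·-4)/(35/6)=42/5
back: M2=42/5
back: M1=-4−1/6·42/5=-27/5
M: M0=0, M1=-27/5, M2=42/5, M3=0
seg 0: a=5, c=M0/2=0, d=(M1−M0)/(6·2)=-9/20, b=Δ0−h0·(2M0+M1)/6=-1/5
seg 1: a=1, c=M1/2=-27/10, d=(M2−M1)/(6·1)=23/10, b=Δ1−h1·(2M1+M2)/6=-28/5
seg 2: a=-5, c=M2/2=21/5, d=(M3−M2)/(6·2)=-7/10, b=Δ2−h2·(2M2+M3)/6=-41/10
t_q=9/2 → seg 2, τ=3/2; S=-5+-41/10·τ+21/5·τ²+-7/10·τ³=-65/16

  seg 0: a=5 b=-1/5 c=0 d=-9/20
  seg 1: a=1 b=-28/5 c=-27/10 d=23/10
  seg 2: a=-5 b=-41/10 c=21/5 d=-7/10
S(9/2) = -65/16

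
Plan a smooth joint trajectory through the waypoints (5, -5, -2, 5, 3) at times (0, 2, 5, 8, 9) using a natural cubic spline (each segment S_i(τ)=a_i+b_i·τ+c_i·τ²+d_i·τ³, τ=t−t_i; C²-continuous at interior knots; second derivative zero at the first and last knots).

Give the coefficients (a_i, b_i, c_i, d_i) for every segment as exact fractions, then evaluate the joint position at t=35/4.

  seg 0: a=5 b=-2446/399 c=0 d=451/1596
  seg 1: a=-5 b=-1093/399 c=451/266 d=-1075/7182
  seg 2: a=-2 b=2707/798 c=139/399 d=-1679/7182
  seg 3: a=5 b=-331/399 c=-467/266 d=467/798
S(35/4) = 61919/17024

Δ: Δ0=-5, Δ1=1, Δ2=7/3, Δ3=-2
row 1: diag=10, rhs=36; c'=3/10, d'=18/5
row 2: denom=12−3·3/10=111/10; d'=(8−3·18/5)/(111/10)=-28/111
row 3: denom=8−3·10/37=266/37; d'=(-26−3·-28/111)/(266/37)=-467/133
back: M3=-467/133
back: M2=-28/111−10/37·-467/133=278/399
back: M1=18/5−3/10·278/399=451/133
M: M0=0, M1=451/133, M2=278/399, M3=-467/133, M4=0
seg 0: a=5, c=M0/2=0, d=(M1−M0)/(6·2)=451/1596, b=Δ0−h0·(2M0+M1)/6=-2446/399
seg 1: a=-5, c=M1/2=451/266, d=(M2−M1)/(6·3)=-1075/7182, b=Δ1−h1·(2M1+M2)/6=-1093/399
seg 2: a=-2, c=M2/2=139/399, d=(M3−M2)/(6·3)=-1679/7182, b=Δ2−h2·(2M2+M3)/6=2707/798
seg 3: a=5, c=M3/2=-467/266, d=(M4−M3)/(6·1)=467/798, b=Δ3−h3·(2M3+M4)/6=-331/399
t_q=35/4 → seg 3, τ=3/4; S=5+-331/399·τ+-467/266·τ²+467/798·τ³=61919/17024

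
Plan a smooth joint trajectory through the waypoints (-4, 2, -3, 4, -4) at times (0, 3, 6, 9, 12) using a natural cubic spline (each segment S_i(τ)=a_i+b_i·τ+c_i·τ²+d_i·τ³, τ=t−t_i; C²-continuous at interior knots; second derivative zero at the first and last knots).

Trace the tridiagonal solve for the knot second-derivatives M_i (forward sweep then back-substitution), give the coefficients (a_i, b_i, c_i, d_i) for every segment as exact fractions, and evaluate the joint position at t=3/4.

Δ: Δ0=2, Δ1=-5/3, Δ2=7/3, Δ3=-8/3
row 1: diag=12, rhs=-22; c'=1/4, d'=-11/6
row 2: denom=12−3·1/4=45/4; d'=(24−3·-11/6)/(45/4)=118/45
row 3: denom=12−3·4/15=56/5; d'=(-30−3·118/45)/(56/5)=-71/21
back: M3=-71/21
back: M2=118/45−4/15·-71/21=74/21
back: M1=-11/6−1/4·74/21=-19/7
M: M0=0, M1=-19/7, M2=74/21, M3=-71/21, M4=0
seg 0: a=-4, c=M0/2=0, d=(M1−M0)/(6·3)=-19/126, b=Δ0−h0·(2M0+M1)/6=47/14
seg 1: a=2, c=M1/2=-19/14, d=(M2−M1)/(6·3)=131/378, b=Δ1−h1·(2M1+M2)/6=-5/7
seg 2: a=-3, c=M2/2=37/21, d=(M3−M2)/(6·3)=-145/378, b=Δ2−h2·(2M2+M3)/6=1/2
seg 3: a=4, c=M3/2=-71/42, d=(M4−M3)/(6·3)=71/378, b=Δ3−h3·(2M3+M4)/6=5/7
t_q=3/4 → seg 0, τ=3/4; S=-4+47/14·τ+0·τ²+-19/126·τ³=-1385/896

  seg 0: a=-4 b=47/14 c=0 d=-19/126
  seg 1: a=2 b=-5/7 c=-19/14 d=131/378
  seg 2: a=-3 b=1/2 c=37/21 d=-145/378
  seg 3: a=4 b=5/7 c=-71/42 d=71/378
S(3/4) = -1385/896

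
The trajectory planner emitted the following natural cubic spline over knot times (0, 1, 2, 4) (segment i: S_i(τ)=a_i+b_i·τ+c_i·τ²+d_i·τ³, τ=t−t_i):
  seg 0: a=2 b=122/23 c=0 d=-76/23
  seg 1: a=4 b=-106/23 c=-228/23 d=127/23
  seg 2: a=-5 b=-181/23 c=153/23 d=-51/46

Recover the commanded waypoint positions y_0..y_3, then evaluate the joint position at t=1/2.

y_0 = S_0(0) = a_0 = 2
y_1 = S_1(0) = a_1 = 4
y_2 = S_2(0) = a_2 = -5
y_3 = S_2(2) = -3
t_q=1/2 is in segment 0 (τ=1/2); S_0(τ)=195/46

y_0=2 y_1=4 y_2=-5 y_3=-3
S(1/2) = 195/46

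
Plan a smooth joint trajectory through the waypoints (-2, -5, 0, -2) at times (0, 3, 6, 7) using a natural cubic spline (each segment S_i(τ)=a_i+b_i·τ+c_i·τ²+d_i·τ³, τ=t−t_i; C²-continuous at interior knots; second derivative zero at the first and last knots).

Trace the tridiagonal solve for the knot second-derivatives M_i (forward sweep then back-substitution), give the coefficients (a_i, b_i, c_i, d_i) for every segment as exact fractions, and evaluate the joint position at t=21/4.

Δ: Δ0=-1, Δ1=5/3, Δ2=-2
row 1: diag=12, rhs=16; c'=1/4, d'=4/3
row 2: denom=8−3·1/4=29/4; d'=(-22−3·4/3)/(29/4)=-104/29
back: M2=-104/29
back: M1=4/3−1/4·-104/29=194/87
M: M0=0, M1=194/87, M2=-104/29, M3=0
seg 0: a=-2, c=M0/2=0, d=(M1−M0)/(6·3)=97/783, b=Δ0−h0·(2M0+M1)/6=-184/87
seg 1: a=-5, c=M1/2=97/87, d=(M2−M1)/(6·3)=-253/783, b=Δ1−h1·(2M1+M2)/6=107/87
seg 2: a=0, c=M2/2=-52/29, d=(M3−M2)/(6·1)=52/87, b=Δ2−h2·(2M2+M3)/6=-70/87
t_q=21/4 → seg 1, τ=9/4; S=-5+107/87·τ+97/87·τ²+-253/783·τ³=-499/1856

  seg 0: a=-2 b=-184/87 c=0 d=97/783
  seg 1: a=-5 b=107/87 c=97/87 d=-253/783
  seg 2: a=0 b=-70/87 c=-52/29 d=52/87
S(21/4) = -499/1856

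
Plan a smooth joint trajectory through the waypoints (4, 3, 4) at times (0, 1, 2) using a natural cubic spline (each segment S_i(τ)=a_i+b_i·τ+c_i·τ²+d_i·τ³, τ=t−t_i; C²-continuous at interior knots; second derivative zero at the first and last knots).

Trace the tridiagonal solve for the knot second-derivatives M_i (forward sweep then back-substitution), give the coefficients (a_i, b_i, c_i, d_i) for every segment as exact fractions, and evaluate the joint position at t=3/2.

Δ: Δ0=-1, Δ1=1
row 1: diag=4, rhs=12; c'=1/4, d'=3
back: M1=3
M: M0=0, M1=3, M2=0
seg 0: a=4, c=M0/2=0, d=(M1−M0)/(6·1)=1/2, b=Δ0−h0·(2M0+M1)/6=-3/2
seg 1: a=3, c=M1/2=3/2, d=(M2−M1)/(6·1)=-1/2, b=Δ1−h1·(2M1+M2)/6=0
t_q=3/2 → seg 1, τ=1/2; S=3+0·τ+3/2·τ²+-1/2·τ³=53/16

  seg 0: a=4 b=-3/2 c=0 d=1/2
  seg 1: a=3 b=0 c=3/2 d=-1/2
S(3/2) = 53/16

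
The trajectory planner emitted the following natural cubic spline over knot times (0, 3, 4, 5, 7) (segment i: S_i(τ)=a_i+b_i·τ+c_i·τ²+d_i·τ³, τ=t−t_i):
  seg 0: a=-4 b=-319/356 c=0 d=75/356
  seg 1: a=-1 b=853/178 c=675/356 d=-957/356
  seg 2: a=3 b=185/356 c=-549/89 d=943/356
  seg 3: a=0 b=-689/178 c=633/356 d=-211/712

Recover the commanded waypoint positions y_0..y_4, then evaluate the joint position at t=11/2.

y_0 = S_0(0) = a_0 = -4
y_1 = S_1(0) = a_1 = -1
y_2 = S_2(0) = a_2 = 3
y_3 = S_3(0) = a_3 = 0
y_4 = S_3(2) = -3
t_q=11/2 is in segment 3 (τ=1/2); S_3(τ)=-8703/5696

y_0=-4 y_1=-1 y_2=3 y_3=0 y_4=-3
S(11/2) = -8703/5696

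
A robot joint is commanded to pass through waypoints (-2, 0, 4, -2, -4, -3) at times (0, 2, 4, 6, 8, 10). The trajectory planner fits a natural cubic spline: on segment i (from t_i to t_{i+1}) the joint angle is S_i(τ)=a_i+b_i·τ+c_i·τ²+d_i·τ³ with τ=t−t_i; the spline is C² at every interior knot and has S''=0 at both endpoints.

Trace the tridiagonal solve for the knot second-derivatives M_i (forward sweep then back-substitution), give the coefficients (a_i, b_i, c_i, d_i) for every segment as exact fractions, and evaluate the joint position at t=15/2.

Δ: Δ0=1, Δ1=2, Δ2=-3, Δ3=-1, Δ4=1/2
row 1: diag=8, rhs=6; c'=1/4, d'=3/4
row 2: denom=8−2·1/4=15/2; d'=(-30−2·3/4)/(15/2)=-21/5
row 3: denom=8−2·4/15=112/15; d'=(12−2·-21/5)/(112/15)=153/56
row 4: denom=8−2·15/56=209/28; d'=(9−2·153/56)/(209/28)=9/19
back: M4=9/19
back: M3=153/56−15/56·9/19=99/38
back: M2=-21/5−4/15·99/38=-93/19
back: M1=3/4−1/4·-93/19=75/38
M: M0=0, M1=75/38, M2=-93/19, M3=99/38, M4=9/19, M5=0
seg 0: a=-2, c=M0/2=0, d=(M1−M0)/(6·2)=25/152, b=Δ0−h0·(2M0+M1)/6=13/38
seg 1: a=0, c=M1/2=75/76, d=(M2−M1)/(6·2)=-87/152, b=Δ1−h1·(2M1+M2)/6=44/19
seg 2: a=4, c=M2/2=-93/38, d=(M3−M2)/(6·2)=5/8, b=Δ2−h2·(2M2+M3)/6=-23/38
seg 3: a=-2, c=M3/2=99/76, d=(M4−M3)/(6·2)=-27/152, b=Δ3−h3·(2M3+M4)/6=-55/19
seg 4: a=-4, c=M4/2=9/38, d=(M5−M4)/(6·2)=-3/76, b=Δ4−h4·(2M4+M5)/6=7/38
t_q=15/2 → seg 3, τ=3/2; S=-2+-55/19·τ+99/76·τ²+-27/152·τ³=-4877/1216

  seg 0: a=-2 b=13/38 c=0 d=25/152
  seg 1: a=0 b=44/19 c=75/76 d=-87/152
  seg 2: a=4 b=-23/38 c=-93/38 d=5/8
  seg 3: a=-2 b=-55/19 c=99/76 d=-27/152
  seg 4: a=-4 b=7/38 c=9/38 d=-3/76
S(15/2) = -4877/1216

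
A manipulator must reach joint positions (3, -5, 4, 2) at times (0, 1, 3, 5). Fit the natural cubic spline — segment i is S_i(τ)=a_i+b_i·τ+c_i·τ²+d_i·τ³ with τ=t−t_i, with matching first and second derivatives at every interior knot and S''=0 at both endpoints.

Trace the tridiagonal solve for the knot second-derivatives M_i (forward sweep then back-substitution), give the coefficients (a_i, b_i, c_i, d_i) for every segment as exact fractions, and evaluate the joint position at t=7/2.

Δ: Δ0=-8, Δ1=9/2, Δ2=-1
row 1: diag=6, rhs=75; c'=1/3, d'=25/2
row 2: denom=8−2·1/3=22/3; d'=(-33−2·25/2)/(22/3)=-87/11
back: M2=-87/11
back: M1=25/2−1/3·-87/11=333/22
M: M0=0, M1=333/22, M2=-87/11, M3=0
seg 0: a=3, c=M0/2=0, d=(M1−M0)/(6·1)=111/44, b=Δ0−h0·(2M0+M1)/6=-463/44
seg 1: a=-5, c=M1/2=333/44, d=(M2−M1)/(6·2)=-169/88, b=Δ1−h1·(2M1+M2)/6=-65/22
seg 2: a=4, c=M2/2=-87/22, d=(M3−M2)/(6·2)=29/44, b=Δ2−h2·(2M2+M3)/6=47/11
t_q=7/2 → seg 2, τ=1/2; S=4+47/11·τ+-87/22·τ²+29/44·τ³=1841/352

  seg 0: a=3 b=-463/44 c=0 d=111/44
  seg 1: a=-5 b=-65/22 c=333/44 d=-169/88
  seg 2: a=4 b=47/11 c=-87/22 d=29/44
S(7/2) = 1841/352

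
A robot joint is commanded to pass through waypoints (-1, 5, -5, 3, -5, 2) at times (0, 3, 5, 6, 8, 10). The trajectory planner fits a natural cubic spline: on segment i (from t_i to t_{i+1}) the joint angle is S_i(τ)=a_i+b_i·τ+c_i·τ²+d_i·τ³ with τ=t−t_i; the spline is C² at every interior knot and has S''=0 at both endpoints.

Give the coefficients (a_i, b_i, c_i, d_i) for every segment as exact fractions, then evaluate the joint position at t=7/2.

  seg 0: a=-1 b=7121/1192 c=0 d=-1579/3576
  seg 1: a=5 b=-3545/596 c=-4737/1192 d=2651/1192
  seg 2: a=-5 b=2887/596 c=11169/1192 d=-7407/1192
  seg 3: a=3 b=5891/1192 c=-2763/298 d=11445/4768
  seg 4: a=-5 b=-1991/596 c=12231/2384 d=-4077/4768
S(7/2) = 12497/9536

Δ: Δ0=2, Δ1=-5, Δ2=8, Δ3=-4, Δ4=7/2
row 1: diag=10, rhs=-42; c'=1/5, d'=-21/5
row 2: denom=6−2·1/5=28/5; d'=(78−2·-21/5)/(28/5)=108/7
row 3: denom=6−1·5/28=163/28; d'=(-72−1·108/7)/(163/28)=-2448/163
row 4: denom=8−2·56/163=1192/163; d'=(45−2·-2448/163)/(1192/163)=12231/1192
back: M4=12231/1192
back: M3=-2448/163−56/163·12231/1192=-2763/149
back: M2=108/7−5/28·-2763/149=11169/596
back: M1=-21/5−1/5·11169/596=-4737/596
M: M0=0, M1=-4737/596, M2=11169/596, M3=-2763/149, M4=12231/1192, M5=0
seg 0: a=-1, c=M0/2=0, d=(M1−M0)/(6·3)=-1579/3576, b=Δ0−h0·(2M0+M1)/6=7121/1192
seg 1: a=5, c=M1/2=-4737/1192, d=(M2−M1)/(6·2)=2651/1192, b=Δ1−h1·(2M1+M2)/6=-3545/596
seg 2: a=-5, c=M2/2=11169/1192, d=(M3−M2)/(6·1)=-7407/1192, b=Δ2−h2·(2M2+M3)/6=2887/596
seg 3: a=3, c=M3/2=-2763/298, d=(M4−M3)/(6·2)=11445/4768, b=Δ3−h3·(2M3+M4)/6=5891/1192
seg 4: a=-5, c=M4/2=12231/2384, d=(M5−M4)/(6·2)=-4077/4768, b=Δ4−h4·(2M4+M5)/6=-1991/596
t_q=7/2 → seg 1, τ=1/2; S=5+-3545/596·τ+-4737/1192·τ²+2651/1192·τ³=12497/9536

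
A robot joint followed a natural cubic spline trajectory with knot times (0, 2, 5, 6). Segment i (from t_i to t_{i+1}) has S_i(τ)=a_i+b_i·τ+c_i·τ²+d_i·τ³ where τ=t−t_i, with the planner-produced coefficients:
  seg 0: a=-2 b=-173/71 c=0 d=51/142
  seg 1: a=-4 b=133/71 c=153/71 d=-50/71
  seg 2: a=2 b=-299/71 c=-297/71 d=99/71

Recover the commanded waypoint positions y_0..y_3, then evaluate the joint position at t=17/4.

y_0=-2 y_1=-4 y_2=2 y_3=-5
S(17/4) = 7049/2272

y_0 = S_0(0) = a_0 = -2
y_1 = S_1(0) = a_1 = -4
y_2 = S_2(0) = a_2 = 2
y_3 = S_2(1) = -5
t_q=17/4 is in segment 1 (τ=9/4); S_1(τ)=7049/2272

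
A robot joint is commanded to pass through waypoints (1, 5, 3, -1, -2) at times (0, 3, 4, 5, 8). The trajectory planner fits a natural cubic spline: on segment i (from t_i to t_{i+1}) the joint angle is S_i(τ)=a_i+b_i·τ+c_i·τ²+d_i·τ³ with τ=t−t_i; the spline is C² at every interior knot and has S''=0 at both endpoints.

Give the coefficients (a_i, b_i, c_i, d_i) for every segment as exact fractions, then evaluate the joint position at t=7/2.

Δ: Δ0=4/3, Δ1=-2, Δ2=-4, Δ3=-1/3
row 1: diag=8, rhs=-20; c'=1/8, d'=-5/2
row 2: denom=4−1·1/8=31/8; d'=(-12−1·-5/2)/(31/8)=-76/31
row 3: denom=8−1·8/31=240/31; d'=(22−1·-76/31)/(240/31)=379/120
back: M3=379/120
back: M2=-76/31−8/31·379/120=-49/15
back: M1=-5/2−1/8·-49/15=-251/120
M: M0=0, M1=-251/120, M2=-49/15, M3=379/120, M4=0
seg 0: a=1, c=M0/2=0, d=(M1−M0)/(6·3)=-251/2160, b=Δ0−h0·(2M0+M1)/6=571/240
seg 1: a=5, c=M1/2=-251/240, d=(M2−M1)/(6·1)=-47/240, b=Δ1−h1·(2M1+M2)/6=-91/120
seg 2: a=3, c=M2/2=-49/30, d=(M3−M2)/(6·1)=257/240, b=Δ2−h2·(2M2+M3)/6=-55/16
seg 3: a=-1, c=M3/2=379/240, d=(M4−M3)/(6·3)=-379/2160, b=Δ3−h3·(2M3+M4)/6=-419/120
t_q=7/2 → seg 1, τ=1/2; S=5+-91/120·τ+-251/240·τ²+-47/240·τ³=8323/1920

  seg 0: a=1 b=571/240 c=0 d=-251/2160
  seg 1: a=5 b=-91/120 c=-251/240 d=-47/240
  seg 2: a=3 b=-55/16 c=-49/30 d=257/240
  seg 3: a=-1 b=-419/120 c=379/240 d=-379/2160
S(7/2) = 8323/1920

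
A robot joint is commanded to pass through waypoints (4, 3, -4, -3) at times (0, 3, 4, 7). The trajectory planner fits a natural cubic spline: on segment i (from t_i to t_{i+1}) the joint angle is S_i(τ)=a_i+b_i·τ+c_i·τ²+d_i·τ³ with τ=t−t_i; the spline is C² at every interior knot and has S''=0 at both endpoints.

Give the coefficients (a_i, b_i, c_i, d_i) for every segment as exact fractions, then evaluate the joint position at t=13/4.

Δ: Δ0=-1/3, Δ1=-7, Δ2=1/3
row 1: diag=8, rhs=-40; c'=1/8, d'=-5
row 2: denom=8−1·1/8=63/8; d'=(44−1·-5)/(63/8)=56/9
back: M2=56/9
back: M1=-5−1/8·56/9=-52/9
M: M0=0, M1=-52/9, M2=56/9, M3=0
seg 0: a=4, c=M0/2=0, d=(M1−M0)/(6·3)=-26/81, b=Δ0−h0·(2M0+M1)/6=23/9
seg 1: a=3, c=M1/2=-26/9, d=(M2−M1)/(6·1)=2, b=Δ1−h1·(2M1+M2)/6=-55/9
seg 2: a=-4, c=M2/2=28/9, d=(M3−M2)/(6·3)=-28/81, b=Δ2−h2·(2M2+M3)/6=-53/9
t_q=13/4 → seg 1, τ=1/4; S=3+-55/9·τ+-26/9·τ²+2·τ³=127/96

  seg 0: a=4 b=23/9 c=0 d=-26/81
  seg 1: a=3 b=-55/9 c=-26/9 d=2
  seg 2: a=-4 b=-53/9 c=28/9 d=-28/81
S(13/4) = 127/96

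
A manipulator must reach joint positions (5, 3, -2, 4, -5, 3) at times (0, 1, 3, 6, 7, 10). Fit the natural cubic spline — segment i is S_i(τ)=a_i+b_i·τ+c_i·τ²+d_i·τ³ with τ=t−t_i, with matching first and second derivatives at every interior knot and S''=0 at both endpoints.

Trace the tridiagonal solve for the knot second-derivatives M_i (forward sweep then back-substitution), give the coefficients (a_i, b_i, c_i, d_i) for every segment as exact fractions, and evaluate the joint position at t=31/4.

  seg 0: a=5 b=-1187/774 c=0 d=-361/774
  seg 1: a=3 b=-1135/387 c=-361/258 d=2501/3096
  seg 2: a=-2 b=901/774 c=593/172 d=-14717/13932
  seg 3: a=4 b=-10327/1548 c=-2345/387 d=1925/516
  seg 4: a=-5 b=-5881/774 c=7945/1548 d=-7945/13932
S(31/4) = -88639/11008

Δ: Δ0=-2, Δ1=-5/2, Δ2=2, Δ3=-9, Δ4=8/3
row 1: diag=6, rhs=-3; c'=1/3, d'=-1/2
row 2: denom=10−2·1/3=28/3; d'=(27−2·-1/2)/(28/3)=3
row 3: denom=8−3·9/28=197/28; d'=(-66−3·3)/(197/28)=-2100/197
row 4: denom=8−1·28/197=1548/197; d'=(70−1·-2100/197)/(1548/197)=7945/774
back: M4=7945/774
back: M3=-2100/197−28/197·7945/774=-4690/387
back: M2=3−9/28·-4690/387=593/86
back: M1=-1/2−1/3·593/86=-361/129
M: M0=0, M1=-361/129, M2=593/86, M3=-4690/387, M4=7945/774, M5=0
seg 0: a=5, c=M0/2=0, d=(M1−M0)/(6·1)=-361/774, b=Δ0−h0·(2M0+M1)/6=-1187/774
seg 1: a=3, c=M1/2=-361/258, d=(M2−M1)/(6·2)=2501/3096, b=Δ1−h1·(2M1+M2)/6=-1135/387
seg 2: a=-2, c=M2/2=593/172, d=(M3−M2)/(6·3)=-14717/13932, b=Δ2−h2·(2M2+M3)/6=901/774
seg 3: a=4, c=M3/2=-2345/387, d=(M4−M3)/(6·1)=1925/516, b=Δ3−h3·(2M3+M4)/6=-10327/1548
seg 4: a=-5, c=M4/2=7945/1548, d=(M5−M4)/(6·3)=-7945/13932, b=Δ4−h4·(2M4+M5)/6=-5881/774
t_q=31/4 → seg 4, τ=3/4; S=-5+-5881/774·τ+7945/1548·τ²+-7945/13932·τ³=-88639/11008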